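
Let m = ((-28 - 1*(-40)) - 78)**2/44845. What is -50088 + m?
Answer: -2246192004/44845 ≈ -50088.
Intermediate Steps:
m = 4356/44845 (m = ((-28 + 40) - 78)**2*(1/44845) = (12 - 78)**2*(1/44845) = (-66)**2*(1/44845) = 4356*(1/44845) = 4356/44845 ≈ 0.097135)
-50088 + m = -50088 + 4356/44845 = -2246192004/44845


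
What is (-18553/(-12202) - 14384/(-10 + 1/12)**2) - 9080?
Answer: -1593967324519/172792522 ≈ -9224.8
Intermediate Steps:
(-18553/(-12202) - 14384/(-10 + 1/12)**2) - 9080 = (-18553*(-1/12202) - 14384/(-10 + 1/12)**2) - 9080 = (18553/12202 - 14384/((-119/12)**2)) - 9080 = (18553/12202 - 14384/14161/144) - 9080 = (18553/12202 - 14384*144/14161) - 9080 = (18553/12202 - 2071296/14161) - 9080 = -25011224759/172792522 - 9080 = -1593967324519/172792522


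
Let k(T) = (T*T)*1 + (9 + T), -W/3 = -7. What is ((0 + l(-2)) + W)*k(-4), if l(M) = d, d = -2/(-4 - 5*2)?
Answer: 444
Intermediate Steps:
W = 21 (W = -3*(-7) = 21)
k(T) = 9 + T + T**2 (k(T) = T**2*1 + (9 + T) = T**2 + (9 + T) = 9 + T + T**2)
d = 1/7 (d = -2/(-4 - 10) = -2/(-14) = -2*(-1/14) = 1/7 ≈ 0.14286)
l(M) = 1/7
((0 + l(-2)) + W)*k(-4) = ((0 + 1/7) + 21)*(9 - 4 + (-4)**2) = (1/7 + 21)*(9 - 4 + 16) = (148/7)*21 = 444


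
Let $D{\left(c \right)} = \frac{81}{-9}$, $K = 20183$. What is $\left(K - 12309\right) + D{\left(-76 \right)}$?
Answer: $7865$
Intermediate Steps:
$D{\left(c \right)} = -9$ ($D{\left(c \right)} = 81 \left(- \frac{1}{9}\right) = -9$)
$\left(K - 12309\right) + D{\left(-76 \right)} = \left(20183 - 12309\right) - 9 = 7874 - 9 = 7865$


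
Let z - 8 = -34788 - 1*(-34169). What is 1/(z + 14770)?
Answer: 1/14159 ≈ 7.0626e-5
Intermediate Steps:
z = -611 (z = 8 + (-34788 - 1*(-34169)) = 8 + (-34788 + 34169) = 8 - 619 = -611)
1/(z + 14770) = 1/(-611 + 14770) = 1/14159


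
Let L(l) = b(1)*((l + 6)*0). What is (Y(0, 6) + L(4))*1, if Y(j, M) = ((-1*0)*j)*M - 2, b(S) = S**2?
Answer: -2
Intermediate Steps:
Y(j, M) = -2 (Y(j, M) = (0*j)*M - 2 = 0*M - 2 = 0 - 2 = -2)
L(l) = 0 (L(l) = 1**2*((l + 6)*0) = 1*((6 + l)*0) = 1*0 = 0)
(Y(0, 6) + L(4))*1 = (-2 + 0)*1 = -2*1 = -2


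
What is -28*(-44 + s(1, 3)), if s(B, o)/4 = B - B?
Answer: 1232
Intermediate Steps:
s(B, o) = 0 (s(B, o) = 4*(B - B) = 4*0 = 0)
-28*(-44 + s(1, 3)) = -28*(-44 + 0) = -28*(-44) = 1232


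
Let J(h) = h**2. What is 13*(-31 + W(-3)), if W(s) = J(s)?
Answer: -286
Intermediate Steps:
W(s) = s**2
13*(-31 + W(-3)) = 13*(-31 + (-3)**2) = 13*(-31 + 9) = 13*(-22) = -286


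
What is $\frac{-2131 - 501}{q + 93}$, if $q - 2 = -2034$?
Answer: $\frac{376}{277} \approx 1.3574$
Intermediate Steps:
$q = -2032$ ($q = 2 - 2034 = -2032$)
$\frac{-2131 - 501}{q + 93} = \frac{-2131 - 501}{-2032 + 93} = - \frac{2632}{-1939} = \left(-2632\right) \left(- \frac{1}{1939}\right) = \frac{376}{277}$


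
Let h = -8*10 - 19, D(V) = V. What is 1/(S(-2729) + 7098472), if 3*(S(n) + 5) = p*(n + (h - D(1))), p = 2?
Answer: 1/7096581 ≈ 1.4091e-7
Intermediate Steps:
h = -99 (h = -80 - 19 = -99)
S(n) = -215/3 + 2*n/3 (S(n) = -5 + (2*(n + (-99 - 1*1)))/3 = -5 + (2*(n + (-99 - 1)))/3 = -5 + (2*(n - 100))/3 = -5 + (2*(-100 + n))/3 = -5 + (-200 + 2*n)/3 = -5 + (-200/3 + 2*n/3) = -215/3 + 2*n/3)
1/(S(-2729) + 7098472) = 1/((-215/3 + (⅔)*(-2729)) + 7098472) = 1/((-215/3 - 5458/3) + 7098472) = 1/(-1891 + 7098472) = 1/7096581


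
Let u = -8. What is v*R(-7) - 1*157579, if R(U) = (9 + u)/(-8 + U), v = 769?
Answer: -2364454/15 ≈ -1.5763e+5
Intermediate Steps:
R(U) = 1/(-8 + U) (R(U) = (9 - 8)/(-8 + U) = 1/(-8 + U))
v*R(-7) - 1*157579 = 769/(-8 - 7) - 1*157579 = 769/(-15) - 157579 = 769*(-1/15) - 157579 = -769/15 - 157579 = -2364454/15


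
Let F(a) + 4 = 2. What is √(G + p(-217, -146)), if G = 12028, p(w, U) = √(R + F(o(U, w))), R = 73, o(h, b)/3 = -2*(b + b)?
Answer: √(12028 + √71) ≈ 109.71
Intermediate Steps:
o(h, b) = -12*b (o(h, b) = 3*(-2*(b + b)) = 3*(-4*b) = -12*b)
F(a) = -2 (F(a) = -4 + 2 = -2)
p(w, U) = √71 (p(w, U) = √(73 - 2) = √71)
√(G + p(-217, -146)) = √(12028 + √71)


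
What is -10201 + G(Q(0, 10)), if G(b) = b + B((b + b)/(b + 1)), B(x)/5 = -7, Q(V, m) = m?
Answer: -10226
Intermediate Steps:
B(x) = -35 (B(x) = 5*(-7) = -35)
G(b) = -35 + b (G(b) = b - 35 = -35 + b)
-10201 + G(Q(0, 10)) = -10201 + (-35 + 10) = -10201 - 25 = -10226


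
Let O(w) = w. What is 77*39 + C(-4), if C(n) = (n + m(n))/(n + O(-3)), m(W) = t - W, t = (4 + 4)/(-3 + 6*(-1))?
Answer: 189197/63 ≈ 3003.1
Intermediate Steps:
t = -8/9 (t = 8/(-3 - 6) = 8/(-9) = 8*(-⅑) = -8/9 ≈ -0.88889)
m(W) = -8/9 - W
C(n) = -8/(9*(-3 + n)) (C(n) = (n + (-8/9 - n))/(n - 3) = -8/(9*(-3 + n)))
77*39 + C(-4) = 77*39 - 8/(-27 + 9*(-4)) = 3003 - 8/(-27 - 36) = 3003 - 8/(-63) = 3003 - 8*(-1/63) = 3003 + 8/63 = 189197/63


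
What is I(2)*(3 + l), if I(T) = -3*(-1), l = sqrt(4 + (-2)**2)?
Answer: 9 + 6*sqrt(2) ≈ 17.485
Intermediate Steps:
l = 2*sqrt(2) (l = sqrt(4 + 4) = sqrt(8) = 2*sqrt(2) ≈ 2.8284)
I(T) = 3
I(2)*(3 + l) = 3*(3 + 2*sqrt(2)) = 9 + 6*sqrt(2)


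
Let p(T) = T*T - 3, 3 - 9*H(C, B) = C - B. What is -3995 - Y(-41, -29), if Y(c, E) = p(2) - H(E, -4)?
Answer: -35936/9 ≈ -3992.9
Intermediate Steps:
H(C, B) = ⅓ - C/9 + B/9 (H(C, B) = ⅓ - (C - B)/9 = ⅓ + (-C/9 + B/9) = ⅓ - C/9 + B/9)
p(T) = -3 + T² (p(T) = T² - 3 = -3 + T²)
Y(c, E) = 10/9 + E/9 (Y(c, E) = (-3 + 2²) - (⅓ - E/9 + (⅑)*(-4)) = (-3 + 4) - (⅓ - E/9 - 4/9) = 1 - (-⅑ - E/9) = 1 + (⅑ + E/9) = 10/9 + E/9)
-3995 - Y(-41, -29) = -3995 - (10/9 + (⅑)*(-29)) = -3995 - (10/9 - 29/9) = -3995 - 1*(-19/9) = -3995 + 19/9 = -35936/9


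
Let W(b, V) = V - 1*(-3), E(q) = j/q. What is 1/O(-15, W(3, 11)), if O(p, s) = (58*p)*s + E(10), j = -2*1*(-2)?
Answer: -5/60898 ≈ -8.2104e-5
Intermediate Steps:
j = 4 (j = -2*(-2) = 4)
E(q) = 4/q
W(b, V) = 3 + V (W(b, V) = V + 3 = 3 + V)
O(p, s) = ⅖ + 58*p*s (O(p, s) = (58*p)*s + 4/10 = 58*p*s + 4*(⅒) = 58*p*s + ⅖ = ⅖ + 58*p*s)
1/O(-15, W(3, 11)) = 1/(⅖ + 58*(-15)*(3 + 11)) = 1/(⅖ + 58*(-15)*14) = 1/(⅖ - 12180) = 1/(-60898/5) = -5/60898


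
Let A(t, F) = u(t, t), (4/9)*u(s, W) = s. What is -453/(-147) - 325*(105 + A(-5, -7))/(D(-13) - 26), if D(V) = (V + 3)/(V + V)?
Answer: 25945169/21756 ≈ 1192.6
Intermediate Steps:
u(s, W) = 9*s/4
A(t, F) = 9*t/4
D(V) = (3 + V)/(2*V) (D(V) = (3 + V)/((2*V)) = (3 + V)*(1/(2*V)) = (3 + V)/(2*V))
-453/(-147) - 325*(105 + A(-5, -7))/(D(-13) - 26) = -453/(-147) - 325*(105 + (9/4)*(-5))/((1/2)*(3 - 13)/(-13) - 26) = -453*(-1/147) - 325*(105 - 45/4)/((1/2)*(-1/13)*(-10) - 26) = 151/49 - 325*375/(4*(5/13 - 26)) = 151/49 - 325/((-333/13*4/375)) = 151/49 - 325/(-444/1625) = 151/49 - 325*(-1625/444) = 151/49 + 528125/444 = 25945169/21756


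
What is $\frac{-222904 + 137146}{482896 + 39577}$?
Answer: $- \frac{85758}{522473} \approx -0.16414$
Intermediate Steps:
$\frac{-222904 + 137146}{482896 + 39577} = - \frac{85758}{522473}$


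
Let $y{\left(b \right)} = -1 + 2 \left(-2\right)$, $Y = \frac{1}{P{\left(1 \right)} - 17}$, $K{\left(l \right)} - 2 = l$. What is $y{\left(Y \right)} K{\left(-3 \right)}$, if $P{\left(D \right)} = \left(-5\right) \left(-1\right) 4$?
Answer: $5$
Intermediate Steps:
$K{\left(l \right)} = 2 + l$
$P{\left(D \right)} = 20$ ($P{\left(D \right)} = 5 \cdot 4 = 20$)
$Y = \frac{1}{3}$ ($Y = \frac{1}{20 - 17} = \frac{1}{3} \approx 0.33333$)
$y{\left(b \right)} = -5$ ($y{\left(b \right)} = -1 - 4 = -5$)
$y{\left(Y \right)} K{\left(-3 \right)} = - 5 \left(2 - 3\right) = \left(-5\right) \left(-1\right) = 5$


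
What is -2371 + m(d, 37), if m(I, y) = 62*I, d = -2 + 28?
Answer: -759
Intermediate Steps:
d = 26
-2371 + m(d, 37) = -2371 + 62*26 = -2371 + 1612 = -759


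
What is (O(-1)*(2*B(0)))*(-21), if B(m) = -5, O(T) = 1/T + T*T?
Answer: 0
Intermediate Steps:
O(T) = 1/T + T**2
(O(-1)*(2*B(0)))*(-21) = (((1 + (-1)**3)/(-1))*(2*(-5)))*(-21) = (-(1 - 1)*(-10))*(-21) = (-1*0*(-10))*(-21) = (0*(-10))*(-21) = 0*(-21) = 0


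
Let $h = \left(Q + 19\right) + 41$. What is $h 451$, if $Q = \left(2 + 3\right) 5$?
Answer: $38335$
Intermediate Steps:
$Q = 25$ ($Q = 5 \cdot 5 = 25$)
$h = 85$ ($h = \left(25 + 19\right) + 41 = 44 + 41 = 85$)
$h 451 = 85 \cdot 451 = 38335$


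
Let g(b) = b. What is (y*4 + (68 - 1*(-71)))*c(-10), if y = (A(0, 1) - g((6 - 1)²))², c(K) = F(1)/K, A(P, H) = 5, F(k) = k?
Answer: -1739/10 ≈ -173.90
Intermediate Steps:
c(K) = 1/K
y = 400 (y = (5 - (6 - 1)²)² = (5 - 1*5²)² = (5 - 1*25)² = (5 - 25)² = (-20)² = 400)
(y*4 + (68 - 1*(-71)))*c(-10) = (400*4 + (68 - 1*(-71)))/(-10) = (1600 + (68 + 71))*(-⅒) = (1600 + 139)*(-⅒) = 1739*(-⅒) = -1739/10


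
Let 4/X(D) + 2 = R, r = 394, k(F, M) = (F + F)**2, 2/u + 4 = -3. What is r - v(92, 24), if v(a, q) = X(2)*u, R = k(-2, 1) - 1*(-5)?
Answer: 52410/133 ≈ 394.06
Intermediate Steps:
u = -2/7 (u = 2/(-4 - 3) = 2/(-7) = 2*(-1/7) = -2/7 ≈ -0.28571)
k(F, M) = 4*F**2 (k(F, M) = (2*F)**2 = 4*F**2)
R = 21 (R = 4*(-2)**2 - 1*(-5) = 4*4 + 5 = 16 + 5 = 21)
X(D) = 4/19 (X(D) = 4/(-2 + 21) = 4/19)
v(a, q) = -8/133 (v(a, q) = (4/19)*(-2/7) = -8/133)
r - v(92, 24) = 394 - 1*(-8/133) = 394 + 8/133 = 52410/133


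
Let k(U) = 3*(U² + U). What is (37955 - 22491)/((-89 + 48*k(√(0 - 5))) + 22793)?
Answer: -1933*I/(-2748*I + 18*√5) ≈ 0.70327 - 0.010301*I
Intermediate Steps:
k(U) = 3*U + 3*U² (k(U) = 3*(U + U²) = 3*U + 3*U²)
(37955 - 22491)/((-89 + 48*k(√(0 - 5))) + 22793) = (37955 - 22491)/((-89 + 48*(3*√(0 - 5)*(1 + √(0 - 5)))) + 22793) = 15464/((-89 + 48*(3*√(-5)*(1 + √(-5)))) + 22793) = 15464/((-89 + 48*(3*(I*√5)*(1 + I*√5))) + 22793) = 15464/((-89 + 48*(3*I*√5*(1 + I*√5))) + 22793) = 15464/((-89 + 144*I*√5*(1 + I*√5)) + 22793) = 15464/(22704 + 144*I*√5*(1 + I*√5))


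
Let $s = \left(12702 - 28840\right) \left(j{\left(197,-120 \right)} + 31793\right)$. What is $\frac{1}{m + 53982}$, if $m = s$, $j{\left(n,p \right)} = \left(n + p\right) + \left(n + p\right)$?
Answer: $- \frac{1}{515506704} \approx -1.9398 \cdot 10^{-9}$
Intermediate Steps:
$j{\left(n,p \right)} = 2 n + 2 p$
$s = -515560686$ ($s = \left(12702 - 28840\right) \left(\left(2 \cdot 197 + 2 \left(-120\right)\right) + 31793\right) = - 16138 \left(\left(394 - 240\right) + 31793\right) = - 16138 \left(154 + 31793\right) = \left(-16138\right) 31947 = -515560686$)
$m = -515560686$
$\frac{1}{m + 53982} = \frac{1}{-515560686 + 53982} = \frac{1}{-515506704} = - \frac{1}{515506704}$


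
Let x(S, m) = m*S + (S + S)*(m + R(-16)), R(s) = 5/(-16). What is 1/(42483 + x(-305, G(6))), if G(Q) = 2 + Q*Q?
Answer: 8/63229 ≈ 0.00012652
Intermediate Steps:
R(s) = -5/16 (R(s) = 5*(-1/16) = -5/16)
G(Q) = 2 + Q²
x(S, m) = S*m + 2*S*(-5/16 + m) (x(S, m) = m*S + (S + S)*(m - 5/16) = S*m + (2*S)*(-5/16 + m) = S*m + 2*S*(-5/16 + m))
1/(42483 + x(-305, G(6))) = 1/(42483 + (⅛)*(-305)*(-5 + 24*(2 + 6²))) = 1/(42483 + (⅛)*(-305)*(-5 + 24*(2 + 36))) = 1/(42483 + (⅛)*(-305)*(-5 + 24*38)) = 1/(42483 + (⅛)*(-305)*(-5 + 912)) = 1/(42483 + (⅛)*(-305)*907) = 1/(42483 - 276635/8) = 1/(63229/8) = 8/63229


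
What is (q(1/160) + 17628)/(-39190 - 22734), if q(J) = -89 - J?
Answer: -2806239/9907840 ≈ -0.28323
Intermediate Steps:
(q(1/160) + 17628)/(-39190 - 22734) = ((-89 - 1/160) + 17628)/(-39190 - 22734) = ((-89 - 1*1/160) + 17628)/(-61924) = ((-89 - 1/160) + 17628)*(-1/61924) = (-14241/160 + 17628)*(-1/61924) = (2806239/160)*(-1/61924) = -2806239/9907840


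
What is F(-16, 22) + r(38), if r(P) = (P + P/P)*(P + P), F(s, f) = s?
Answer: 2948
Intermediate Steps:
r(P) = 2*P*(1 + P) (r(P) = (P + 1)*(2*P) = (1 + P)*(2*P) = 2*P*(1 + P))
F(-16, 22) + r(38) = -16 + 2*38*(1 + 38) = -16 + 2*38*39 = -16 + 2964 = 2948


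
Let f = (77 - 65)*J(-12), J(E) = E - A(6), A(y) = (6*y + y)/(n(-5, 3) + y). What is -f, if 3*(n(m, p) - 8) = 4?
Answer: 4068/23 ≈ 176.87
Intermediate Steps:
n(m, p) = 28/3 (n(m, p) = 8 + (⅓)*4 = 8 + 4/3 = 28/3)
A(y) = 7*y/(28/3 + y) (A(y) = (6*y + y)/(28/3 + y) = (7*y)/(28/3 + y) = 7*y/(28/3 + y))
J(E) = -63/23 + E (J(E) = E - 21*6/(28 + 3*6) = E - 21*6/(28 + 18) = E - 21*6/46 = E - 1*63/23 = E - 63/23 = -63/23 + E)
f = -4068/23 (f = (77 - 65)*(-63/23 - 12) = 12*(-339/23) = -4068/23 ≈ -176.87)
-f = -1*(-4068/23) = 4068/23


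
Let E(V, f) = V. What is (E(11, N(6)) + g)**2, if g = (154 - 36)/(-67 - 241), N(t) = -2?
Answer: 2673225/23716 ≈ 112.72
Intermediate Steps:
g = -59/154 (g = 118/(-308) = 118*(-1/308) = -59/154 ≈ -0.38312)
(E(11, N(6)) + g)**2 = (11 - 59/154)**2 = (1635/154)**2 = 2673225/23716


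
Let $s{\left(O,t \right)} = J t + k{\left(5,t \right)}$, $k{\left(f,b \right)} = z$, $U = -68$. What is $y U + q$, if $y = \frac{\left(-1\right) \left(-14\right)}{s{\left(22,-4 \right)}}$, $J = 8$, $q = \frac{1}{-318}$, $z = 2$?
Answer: $\frac{16817}{530} \approx 31.73$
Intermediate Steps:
$k{\left(f,b \right)} = 2$
$q = - \frac{1}{318} \approx -0.0031447$
$s{\left(O,t \right)} = 2 + 8 t$ ($s{\left(O,t \right)} = 8 t + 2 = 2 + 8 t$)
$y = - \frac{7}{15}$ ($y = \frac{\left(-1\right) \left(-14\right)}{2 + 8 \left(-4\right)} = \frac{14}{2 - 32} = \frac{14}{-30} = 14 \left(- \frac{1}{30}\right) = - \frac{7}{15} \approx -0.46667$)
$y U + q = \left(- \frac{7}{15}\right) \left(-68\right) - \frac{1}{318} = \frac{476}{15} - \frac{1}{318} = \frac{16817}{530}$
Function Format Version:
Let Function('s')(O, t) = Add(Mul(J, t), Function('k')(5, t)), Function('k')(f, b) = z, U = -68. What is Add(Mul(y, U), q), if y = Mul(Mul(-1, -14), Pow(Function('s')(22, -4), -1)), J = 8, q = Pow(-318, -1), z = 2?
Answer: Rational(16817, 530) ≈ 31.730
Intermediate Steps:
Function('k')(f, b) = 2
q = Rational(-1, 318) ≈ -0.0031447
Function('s')(O, t) = Add(2, Mul(8, t)) (Function('s')(O, t) = Add(Mul(8, t), 2) = Add(2, Mul(8, t)))
y = Rational(-7, 15) (y = Mul(Mul(-1, -14), Pow(Add(2, Mul(8, -4)), -1)) = Mul(14, Pow(Add(2, -32), -1)) = Mul(14, Pow(-30, -1)) = Mul(14, Rational(-1, 30)) = Rational(-7, 15) ≈ -0.46667)
Add(Mul(y, U), q) = Add(Mul(Rational(-7, 15), -68), Rational(-1, 318)) = Add(Rational(476, 15), Rational(-1, 318)) = Rational(16817, 530)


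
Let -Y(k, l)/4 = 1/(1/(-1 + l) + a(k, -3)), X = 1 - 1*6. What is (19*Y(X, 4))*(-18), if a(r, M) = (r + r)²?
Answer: 4104/301 ≈ 13.635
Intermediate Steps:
a(r, M) = 4*r² (a(r, M) = (2*r)² = 4*r²)
X = -5 (X = 1 - 6 = -5)
Y(k, l) = -4/(1/(-1 + l) + 4*k²)
(19*Y(X, 4))*(-18) = (19*(4*(1 - 1*4)/(1 - 4*(-5)² + 4*4*(-5)²)))*(-18) = (19*(4*(1 - 4)/(1 - 4*25 + 4*4*25)))*(-18) = (19*(4*(-3)/(1 - 100 + 400)))*(-18) = (19*(4*(-3)/301))*(-18) = (19*(4*(1/301)*(-3)))*(-18) = (19*(-12/301))*(-18) = -228/301*(-18) = 4104/301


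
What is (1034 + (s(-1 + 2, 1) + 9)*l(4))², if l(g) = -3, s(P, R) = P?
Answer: 1008016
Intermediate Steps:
(1034 + (s(-1 + 2, 1) + 9)*l(4))² = (1034 + ((-1 + 2) + 9)*(-3))² = (1034 + (1 + 9)*(-3))² = (1034 + 10*(-3))² = (1034 - 30)² = 1004² = 1008016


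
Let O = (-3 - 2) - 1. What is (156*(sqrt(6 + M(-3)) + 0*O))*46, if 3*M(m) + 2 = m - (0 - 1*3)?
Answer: 9568*sqrt(3) ≈ 16572.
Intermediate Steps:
M(m) = 1/3 + m/3 (M(m) = -2/3 + (m - (0 - 1*3))/3 = -2/3 + (m - (0 - 3))/3 = -2/3 + (m - 1*(-3))/3 = -2/3 + (m + 3)/3 = -2/3 + (3 + m)/3 = -2/3 + (1 + m/3) = 1/3 + m/3)
O = -6 (O = -5 - 1 = -6)
(156*(sqrt(6 + M(-3)) + 0*O))*46 = (156*(sqrt(6 + (1/3 + (1/3)*(-3))) + 0*(-6)))*46 = (156*(sqrt(6 + (1/3 - 1)) + 0))*46 = (156*(sqrt(6 - 2/3) + 0))*46 = (156*(sqrt(16/3) + 0))*46 = (156*(4*sqrt(3)/3 + 0))*46 = (156*(4*sqrt(3)/3))*46 = (208*sqrt(3))*46 = 9568*sqrt(3)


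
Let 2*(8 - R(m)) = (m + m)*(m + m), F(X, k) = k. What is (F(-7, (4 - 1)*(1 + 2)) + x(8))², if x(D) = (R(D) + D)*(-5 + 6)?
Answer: 10609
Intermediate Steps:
R(m) = 8 - 2*m² (R(m) = 8 - (m + m)*(m + m)/2 = 8 - 2*m*2*m/2 = 8 - 2*m²)
x(D) = 8 + D - 2*D² (x(D) = ((8 - 2*D²) + D)*(-5 + 6) = (8 + D - 2*D²)*1 = 8 + D - 2*D²)
(F(-7, (4 - 1)*(1 + 2)) + x(8))² = ((4 - 1)*(1 + 2) + (8 + 8 - 2*8²))² = (3*3 + (8 + 8 - 2*64))² = (9 + (8 + 8 - 128))² = (9 - 112)² = (-103)² = 10609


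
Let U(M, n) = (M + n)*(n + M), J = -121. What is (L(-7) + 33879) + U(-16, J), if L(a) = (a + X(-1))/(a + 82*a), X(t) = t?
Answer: 30588496/581 ≈ 52648.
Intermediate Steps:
U(M, n) = (M + n)**2 (U(M, n) = (M + n)*(M + n) = (M + n)**2)
L(a) = (-1 + a)/(83*a) (L(a) = (a - 1)/(a + 82*a) = (-1 + a)/((83*a)) = (-1 + a)*(1/(83*a)) = (-1 + a)/(83*a))
(L(-7) + 33879) + U(-16, J) = ((1/83)*(-1 - 7)/(-7) + 33879) + (-16 - 121)**2 = ((1/83)*(-1/7)*(-8) + 33879) + (-137)**2 = (8/581 + 33879) + 18769 = 19683707/581 + 18769 = 30588496/581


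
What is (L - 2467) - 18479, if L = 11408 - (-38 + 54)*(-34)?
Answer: -8994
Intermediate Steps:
L = 11952 (L = 11408 - 16*(-34) = 11408 - 1*(-544) = 11408 + 544 = 11952)
(L - 2467) - 18479 = (11952 - 2467) - 18479 = 9485 - 18479 = -8994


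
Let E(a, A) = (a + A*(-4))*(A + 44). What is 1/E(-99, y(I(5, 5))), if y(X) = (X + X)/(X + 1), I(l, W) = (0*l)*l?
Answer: -1/4356 ≈ -0.00022957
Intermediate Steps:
I(l, W) = 0 (I(l, W) = 0*l = 0)
y(X) = 2*X/(1 + X) (y(X) = (2*X)/(1 + X) = 2*X/(1 + X))
E(a, A) = (44 + A)*(a - 4*A) (E(a, A) = (a - 4*A)*(44 + A) = (44 + A)*(a - 4*A))
1/E(-99, y(I(5, 5))) = 1/(-352*0/(1 + 0) - 4*(2*0/(1 + 0))² + 44*(-99) + (2*0/(1 + 0))*(-99)) = 1/(-352*0/1 - 4*(2*0/1)² - 4356 + (2*0/1)*(-99)) = 1/(-352*0 - 4*(2*0*1)² - 4356 + (2*0*1)*(-99)) = 1/(-176*0 - 4*0² - 4356 + 0*(-99)) = 1/(0 - 4*0 - 4356 + 0) = 1/(0 + 0 - 4356 + 0) = 1/(-4356) = -1/4356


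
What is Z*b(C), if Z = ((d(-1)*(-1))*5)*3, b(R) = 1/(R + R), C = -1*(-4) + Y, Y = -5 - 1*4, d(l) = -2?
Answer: -3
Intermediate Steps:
Y = -9 (Y = -5 - 4 = -9)
C = -5 (C = -1*(-4) - 9 = 4 - 9 = -5)
b(R) = 1/(2*R)
Z = 30 (Z = (-2*(-1)*5)*3 = (2*5)*3 = 10*3 = 30)
Z*b(C) = 30*((½)/(-5)) = 30*((½)*(-⅕)) = 30*(-⅒) = -3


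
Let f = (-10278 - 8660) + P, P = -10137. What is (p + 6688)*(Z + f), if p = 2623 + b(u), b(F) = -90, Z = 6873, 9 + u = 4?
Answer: -204724642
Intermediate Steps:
u = -5 (u = -9 + 4 = -5)
p = 2533 (p = 2623 - 90 = 2533)
f = -29075 (f = (-10278 - 8660) - 10137 = -18938 - 10137 = -29075)
(p + 6688)*(Z + f) = (2533 + 6688)*(6873 - 29075) = 9221*(-22202) = -204724642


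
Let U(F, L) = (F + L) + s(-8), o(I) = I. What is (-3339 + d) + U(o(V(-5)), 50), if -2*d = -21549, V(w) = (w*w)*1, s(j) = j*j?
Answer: 15149/2 ≈ 7574.5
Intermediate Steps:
s(j) = j**2
V(w) = w**2 (V(w) = w**2*1 = w**2)
d = 21549/2 (d = -1/2*(-21549) = 21549/2 ≈ 10775.)
U(F, L) = 64 + F + L (U(F, L) = (F + L) + (-8)**2 = (F + L) + 64 = 64 + F + L)
(-3339 + d) + U(o(V(-5)), 50) = (-3339 + 21549/2) + (64 + (-5)**2 + 50) = 14871/2 + (64 + 25 + 50) = 14871/2 + 139 = 15149/2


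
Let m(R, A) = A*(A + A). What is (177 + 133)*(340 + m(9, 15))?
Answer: 244900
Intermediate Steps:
m(R, A) = 2*A² (m(R, A) = A*(2*A) = 2*A²)
(177 + 133)*(340 + m(9, 15)) = (177 + 133)*(340 + 2*15²) = 310*(340 + 2*225) = 310*(340 + 450) = 310*790 = 244900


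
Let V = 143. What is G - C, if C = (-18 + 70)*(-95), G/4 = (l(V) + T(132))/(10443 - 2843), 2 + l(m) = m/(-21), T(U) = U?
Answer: 197108587/39900 ≈ 4940.1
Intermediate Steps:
l(m) = -2 - m/21 (l(m) = -2 + m/(-21) = -2 + m*(-1/21) = -2 - m/21)
G = 2587/39900 (G = 4*(((-2 - 1/21*143) + 132)/(10443 - 2843)) = 4*(((-2 - 143/21) + 132)/7600) = 4*((-185/21 + 132)*(1/7600)) = 4*((2587/21)*(1/7600)) = 4*(2587/159600) = 2587/39900 ≈ 0.064837)
C = -4940 (C = 52*(-95) = -4940)
G - C = 2587/39900 - 1*(-4940) = 2587/39900 + 4940 = 197108587/39900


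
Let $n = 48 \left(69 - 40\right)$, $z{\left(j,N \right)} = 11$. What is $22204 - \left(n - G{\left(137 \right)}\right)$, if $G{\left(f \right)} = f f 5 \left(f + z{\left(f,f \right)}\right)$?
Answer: $13909872$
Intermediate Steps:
$G{\left(f \right)} = 5 f^{2} \left(11 + f\right)$ ($G{\left(f \right)} = f f 5 \left(f + 11\right) = f^{2} \cdot 5 \left(11 + f\right) = 5 f^{2} \left(11 + f\right)$)
$n = 1392$ ($n = 48 \cdot 29 = 1392$)
$22204 - \left(n - G{\left(137 \right)}\right) = 22204 - \left(1392 - 5 \cdot 137^{2} \left(11 + 137\right)\right) = 22204 - \left(1392 - 5 \cdot 18769 \cdot 148\right) = 22204 - \left(1392 - 13889060\right) = 22204 - -13887668 = 22204 + 13887668 = 13909872$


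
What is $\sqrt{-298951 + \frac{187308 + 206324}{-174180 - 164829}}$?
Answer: $\frac{i \sqrt{34357705539007719}}{339009} \approx 546.77 i$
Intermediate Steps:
$\sqrt{-298951 + \frac{187308 + 206324}{-174180 - 164829}} = \sqrt{-298951 + \frac{393632}{-339009}} = \sqrt{-298951 + 393632 \left(- \frac{1}{339009}\right)} = \sqrt{-298951 - \frac{393632}{339009}} = \sqrt{- \frac{101347473191}{339009}} = \frac{i \sqrt{34357705539007719}}{339009}$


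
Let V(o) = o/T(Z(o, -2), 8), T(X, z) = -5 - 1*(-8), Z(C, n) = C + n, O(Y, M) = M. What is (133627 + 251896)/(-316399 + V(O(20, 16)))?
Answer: -1156569/949181 ≈ -1.2185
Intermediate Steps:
T(X, z) = 3 (T(X, z) = -5 + 8 = 3)
V(o) = o/3
(133627 + 251896)/(-316399 + V(O(20, 16))) = (133627 + 251896)/(-316399 + (⅓)*16) = 385523/(-316399 + 16/3) = 385523/(-949181/3) = 385523*(-3/949181) = -1156569/949181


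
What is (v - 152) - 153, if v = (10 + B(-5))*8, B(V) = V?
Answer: -265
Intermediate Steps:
v = 40 (v = (10 - 5)*8 = 5*8 = 40)
(v - 152) - 153 = (40 - 152) - 153 = -112 - 153 = -265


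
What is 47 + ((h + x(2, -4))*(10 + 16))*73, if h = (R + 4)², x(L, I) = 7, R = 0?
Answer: 43701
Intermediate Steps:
h = 16 (h = (0 + 4)² = 4² = 16)
47 + ((h + x(2, -4))*(10 + 16))*73 = 47 + ((16 + 7)*(10 + 16))*73 = 47 + (23*26)*73 = 47 + 598*73 = 47 + 43654 = 43701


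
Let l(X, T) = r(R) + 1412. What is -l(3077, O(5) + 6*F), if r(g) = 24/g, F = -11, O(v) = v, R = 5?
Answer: -7084/5 ≈ -1416.8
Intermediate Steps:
l(X, T) = 7084/5 (l(X, T) = 24/5 + 1412 = 7084/5)
-l(3077, O(5) + 6*F) = -1*7084/5 = -7084/5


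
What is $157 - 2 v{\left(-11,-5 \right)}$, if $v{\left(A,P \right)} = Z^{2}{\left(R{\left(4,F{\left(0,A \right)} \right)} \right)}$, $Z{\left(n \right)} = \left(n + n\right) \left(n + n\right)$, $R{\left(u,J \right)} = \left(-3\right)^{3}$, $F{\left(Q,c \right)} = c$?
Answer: $-17005955$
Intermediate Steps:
$R{\left(u,J \right)} = -27$
$Z{\left(n \right)} = 4 n^{2}$ ($Z{\left(n \right)} = 2 n 2 n = 4 n^{2}$)
$v{\left(A,P \right)} = 8503056$ ($v{\left(A,P \right)} = \left(4 \left(-27\right)^{2}\right)^{2} = \left(4 \cdot 729\right)^{2} = 2916^{2} = 8503056$)
$157 - 2 v{\left(-11,-5 \right)} = 157 - 17006112 = -17005955$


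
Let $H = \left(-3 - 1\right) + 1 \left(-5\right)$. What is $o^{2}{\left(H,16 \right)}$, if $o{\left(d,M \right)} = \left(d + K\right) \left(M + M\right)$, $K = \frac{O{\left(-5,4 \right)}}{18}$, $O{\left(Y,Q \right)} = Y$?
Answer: $\frac{7139584}{81} \approx 88143.0$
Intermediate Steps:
$H = -9$ ($H = -4 - 5 = -9$)
$K = - \frac{5}{18} \approx -0.27778$
$o{\left(d,M \right)} = 2 M \left(- \frac{5}{18} + d\right)$ ($o{\left(d,M \right)} = \left(d - \frac{5}{18}\right) \left(M + M\right) = \left(- \frac{5}{18} + d\right) 2 M = 2 M \left(- \frac{5}{18} + d\right)$)
$o^{2}{\left(H,16 \right)} = \left(\frac{1}{9} \cdot 16 \left(-5 + 18 \left(-9\right)\right)\right)^{2} = \left(\frac{1}{9} \cdot 16 \left(-5 - 162\right)\right)^{2} = \left(\frac{1}{9} \cdot 16 \left(-167\right)\right)^{2} = \left(- \frac{2672}{9}\right)^{2} = \frac{7139584}{81}$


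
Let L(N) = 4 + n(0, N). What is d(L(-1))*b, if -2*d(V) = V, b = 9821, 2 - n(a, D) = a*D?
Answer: -29463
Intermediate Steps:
n(a, D) = 2 - D*a (n(a, D) = 2 - a*D = 2 - D*a)
L(N) = 6 (L(N) = 4 + (2 - 1*N*0) = 4 + (2 + 0) = 4 + 2 = 6)
d(V) = -V/2
d(L(-1))*b = -½*6*9821 = -3*9821 = -29463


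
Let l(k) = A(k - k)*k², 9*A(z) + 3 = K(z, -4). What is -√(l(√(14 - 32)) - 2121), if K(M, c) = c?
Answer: -7*I*√43 ≈ -45.902*I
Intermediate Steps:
A(z) = -7/9 (A(z) = -⅓ + (⅑)*(-4) = -⅓ - 4/9 = -7/9)
l(k) = -7*k²/9
-√(l(√(14 - 32)) - 2121) = -√(-7*(√(14 - 32))²/9 - 2121) = -√(-7*(√(-18))²/9 - 2121) = -√(-7*(3*I*√2)²/9 - 2121) = -√(-7/9*(-18) - 2121) = -√(14 - 2121) = -√(-2107) = -7*I*√43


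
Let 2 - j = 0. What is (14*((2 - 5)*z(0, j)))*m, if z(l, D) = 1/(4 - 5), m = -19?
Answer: -798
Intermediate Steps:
j = 2 (j = 2 - 1*0 = 2 + 0 = 2)
z(l, D) = -1 (z(l, D) = 1/(-1) = -1)
(14*((2 - 5)*z(0, j)))*m = (14*((2 - 5)*(-1)))*(-19) = (14*(-3*(-1)))*(-19) = (14*3)*(-19) = 42*(-19) = -798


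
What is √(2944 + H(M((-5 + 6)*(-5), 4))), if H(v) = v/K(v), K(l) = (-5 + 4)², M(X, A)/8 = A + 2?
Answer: 4*√187 ≈ 54.699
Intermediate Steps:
M(X, A) = 16 + 8*A (M(X, A) = 8*(A + 2) = 8*(2 + A) = 16 + 8*A)
K(l) = 1 (K(l) = (-1)² = 1)
H(v) = v (H(v) = v/1 = v*1 = v)
√(2944 + H(M((-5 + 6)*(-5), 4))) = √(2944 + (16 + 8*4)) = √(2944 + (16 + 32)) = √(2944 + 48) = √2992 = 4*√187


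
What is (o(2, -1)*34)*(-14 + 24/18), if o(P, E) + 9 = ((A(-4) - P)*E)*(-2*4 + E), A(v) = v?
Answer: 27132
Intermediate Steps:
o(P, E) = -9 + E*(-8 + E)*(-4 - P) (o(P, E) = -9 + ((-4 - P)*E)*(-2*4 + E) = -9 + (E*(-4 - P))*(-8 + E) = -9 + E*(-8 + E)*(-4 - P))
(o(2, -1)*34)*(-14 + 24/18) = ((-9 - 4*(-1)² + 32*(-1) - 1*2*(-1)² + 8*(-1)*2)*34)*(-14 + 24/18) = ((-9 - 4*1 - 32 - 1*2*1 - 16)*34)*(-14 + 24*(1/18)) = ((-9 - 4 - 32 - 2 - 16)*34)*(-14 + 4/3) = -63*34*(-38/3) = -2142*(-38/3) = 27132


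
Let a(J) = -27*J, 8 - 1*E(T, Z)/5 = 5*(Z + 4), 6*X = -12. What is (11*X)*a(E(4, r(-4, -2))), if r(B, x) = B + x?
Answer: 53460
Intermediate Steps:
X = -2 (X = (1/6)*(-12) = -2)
E(T, Z) = -60 - 25*Z (E(T, Z) = 40 - 25*(Z + 4) = 40 - 25*(4 + Z) = 40 - 5*(20 + 5*Z) = 40 + (-100 - 25*Z) = -60 - 25*Z)
(11*X)*a(E(4, r(-4, -2))) = (11*(-2))*(-27*(-60 - 25*(-4 - 2))) = -(-594)*(-60 - 25*(-6)) = -(-594)*(-60 + 150) = -(-594)*90 = -22*(-2430) = 53460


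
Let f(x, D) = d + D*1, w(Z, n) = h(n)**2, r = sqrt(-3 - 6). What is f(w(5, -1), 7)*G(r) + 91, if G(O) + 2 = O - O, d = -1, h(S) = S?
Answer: 79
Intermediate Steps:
r = 3*I (r = sqrt(-9) = 3*I ≈ 3.0*I)
w(Z, n) = n**2
f(x, D) = -1 + D (f(x, D) = -1 + D*1 = -1 + D)
G(O) = -2 (G(O) = -2 + (O - O) = -2 + 0 = -2)
f(w(5, -1), 7)*G(r) + 91 = (-1 + 7)*(-2) + 91 = 6*(-2) + 91 = -12 + 91 = 79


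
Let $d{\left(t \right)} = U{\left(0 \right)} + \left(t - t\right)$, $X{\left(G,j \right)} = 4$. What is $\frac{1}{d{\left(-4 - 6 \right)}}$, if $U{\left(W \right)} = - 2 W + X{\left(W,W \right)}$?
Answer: $\frac{1}{4} \approx 0.25$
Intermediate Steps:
$U{\left(W \right)} = 4 - 2 W$ ($U{\left(W \right)} = - 2 W + 4 = 4 - 2 W$)
$d{\left(t \right)} = 4$ ($d{\left(t \right)} = \left(4 - 0\right) + \left(t - t\right) = \left(4 + 0\right) + 0 = 4 + 0 = 4$)
$\frac{1}{d{\left(-4 - 6 \right)}} = \frac{1}{4}$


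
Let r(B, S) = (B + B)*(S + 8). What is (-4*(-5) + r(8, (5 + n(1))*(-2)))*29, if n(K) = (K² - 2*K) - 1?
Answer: 1508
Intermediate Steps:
n(K) = -1 + K² - 2*K
r(B, S) = 2*B*(8 + S) (r(B, S) = (2*B)*(8 + S) = 2*B*(8 + S))
(-4*(-5) + r(8, (5 + n(1))*(-2)))*29 = (-4*(-5) + 2*8*(8 + (5 + (-1 + 1² - 2*1))*(-2)))*29 = (20 + 2*8*(8 + (5 + (-1 + 1 - 2))*(-2)))*29 = (20 + 2*8*(8 + (5 - 2)*(-2)))*29 = (20 + 2*8*(8 + 3*(-2)))*29 = (20 + 2*8*(8 - 6))*29 = (20 + 2*8*2)*29 = (20 + 32)*29 = 52*29 = 1508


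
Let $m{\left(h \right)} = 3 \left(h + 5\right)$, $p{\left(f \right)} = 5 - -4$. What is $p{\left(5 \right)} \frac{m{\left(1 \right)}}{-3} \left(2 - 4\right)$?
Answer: $108$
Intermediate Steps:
$p{\left(f \right)} = 9$ ($p{\left(f \right)} = 5 + 4 = 9$)
$m{\left(h \right)} = 15 + 3 h$ ($m{\left(h \right)} = 3 \left(5 + h\right) = 15 + 3 h$)
$p{\left(5 \right)} \frac{m{\left(1 \right)}}{-3} \left(2 - 4\right) = 9 \frac{15 + 3 \cdot 1}{-3} \left(2 - 4\right) = 9 \left(15 + 3\right) \left(- \frac{1}{3}\right) \left(-2\right) = 9 \cdot 18 \left(- \frac{1}{3}\right) \left(-2\right) = 9 \left(\left(-6\right) \left(-2\right)\right) = 9 \cdot 12 = 108$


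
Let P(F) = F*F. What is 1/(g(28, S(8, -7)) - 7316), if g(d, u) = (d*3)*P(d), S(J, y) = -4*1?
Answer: 1/58540 ≈ 1.7082e-5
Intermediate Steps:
P(F) = F²
S(J, y) = -4
g(d, u) = 3*d³ (g(d, u) = (d*3)*d² = (3*d)*d² = 3*d³)
1/(g(28, S(8, -7)) - 7316) = 1/(3*28³ - 7316) = 1/(3*21952 - 7316) = 1/(65856 - 7316) = 1/58540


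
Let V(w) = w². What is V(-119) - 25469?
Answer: -11308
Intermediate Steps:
V(-119) - 25469 = (-119)² - 25469 = 14161 - 25469 = -11308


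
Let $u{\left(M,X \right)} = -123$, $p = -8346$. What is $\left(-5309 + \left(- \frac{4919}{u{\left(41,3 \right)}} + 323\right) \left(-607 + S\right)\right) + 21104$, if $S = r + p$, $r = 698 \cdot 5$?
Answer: $- \frac{80656413}{41} \approx -1.9672 \cdot 10^{6}$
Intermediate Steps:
$r = 3490$
$S = -4856$ ($S = 3490 - 8346 = -4856$)
$\left(-5309 + \left(- \frac{4919}{u{\left(41,3 \right)}} + 323\right) \left(-607 + S\right)\right) + 21104 = \left(-5309 + \left(- \frac{4919}{-123} + 323\right) \left(-607 - 4856\right)\right) + 21104 = \left(-5309 + \left(\left(-4919\right) \left(- \frac{1}{123}\right) + 323\right) \left(-5463\right)\right) + 21104 = \left(-5309 + \left(\frac{4919}{123} + 323\right) \left(-5463\right)\right) + 21104 = \left(-5309 + \frac{44648}{123} \left(-5463\right)\right) + 21104 = \left(-5309 - \frac{81304008}{41}\right) + 21104 = - \frac{81521677}{41} + 21104 = - \frac{80656413}{41}$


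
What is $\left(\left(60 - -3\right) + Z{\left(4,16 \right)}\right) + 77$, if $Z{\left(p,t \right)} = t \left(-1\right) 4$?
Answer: $76$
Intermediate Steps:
$Z{\left(p,t \right)} = - 4 t$ ($Z{\left(p,t \right)} = - t 4 = - 4 t$)
$\left(\left(60 - -3\right) + Z{\left(4,16 \right)}\right) + 77 = \left(\left(60 - -3\right) - 64\right) + 77 = \left(\left(60 + 3\right) - 64\right) + 77 = \left(63 - 64\right) + 77 = -1 + 77 = 76$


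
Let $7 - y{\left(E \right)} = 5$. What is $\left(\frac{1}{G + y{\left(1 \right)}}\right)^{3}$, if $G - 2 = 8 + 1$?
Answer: $\frac{1}{2197} \approx 0.00045517$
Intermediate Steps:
$G = 11$ ($G = 2 + \left(8 + 1\right) = 2 + 9 = 11$)
$y{\left(E \right)} = 2$ ($y{\left(E \right)} = 7 - 5 = 2$)
$\left(\frac{1}{G + y{\left(1 \right)}}\right)^{3} = \left(\frac{1}{11 + 2}\right)^{3} = \left(\frac{1}{13}\right)^{3} = \frac{1}{2197}$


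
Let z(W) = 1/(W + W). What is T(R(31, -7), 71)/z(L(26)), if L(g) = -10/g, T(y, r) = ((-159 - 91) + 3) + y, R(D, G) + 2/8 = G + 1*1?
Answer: 5065/26 ≈ 194.81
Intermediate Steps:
R(D, G) = ¾ + G (R(D, G) = -¼ + (G + 1*1) = -¼ + (G + 1) = -¼ + (1 + G) = ¾ + G)
T(y, r) = -247 + y (T(y, r) = (-250 + 3) + y = -247 + y)
z(W) = 1/(2*W)
T(R(31, -7), 71)/z(L(26)) = (-247 + (¾ - 7))/((1/(2*((-10/26))))) = (-247 - 25/4)/((1/(2*((-10*1/26))))) = -1013/(4*(1/(2*(-5/13)))) = -1013/(4*((½)*(-13/5))) = -1013/(4*(-13/10)) = -1013/4*(-10/13) = 5065/26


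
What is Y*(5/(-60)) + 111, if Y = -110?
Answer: 721/6 ≈ 120.17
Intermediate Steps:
Y*(5/(-60)) + 111 = -550/(-60) + 111 = -550*(-1)/60 + 111 = -110*(-1/12) + 111 = 55/6 + 111 = 721/6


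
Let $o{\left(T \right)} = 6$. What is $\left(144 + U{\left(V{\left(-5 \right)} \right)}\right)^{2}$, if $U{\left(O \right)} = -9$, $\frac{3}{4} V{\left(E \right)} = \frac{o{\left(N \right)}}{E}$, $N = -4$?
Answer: $18225$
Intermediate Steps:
$V{\left(E \right)} = \frac{8}{E}$ ($V{\left(E \right)} = \frac{4 \frac{6}{E}}{3} = \frac{8}{E}$)
$\left(144 + U{\left(V{\left(-5 \right)} \right)}\right)^{2} = \left(144 - 9\right)^{2} = 135^{2} = 18225$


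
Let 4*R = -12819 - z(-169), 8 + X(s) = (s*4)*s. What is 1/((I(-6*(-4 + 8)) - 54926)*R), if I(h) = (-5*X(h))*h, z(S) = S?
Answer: -1/697628525 ≈ -1.4334e-9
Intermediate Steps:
X(s) = -8 + 4*s² (X(s) = -8 + (s*4)*s = -8 + (4*s)*s = -8 + 4*s²)
I(h) = h*(40 - 20*h²) (I(h) = (-5*(-8 + 4*h²))*h = (40 - 20*h²)*h = h*(40 - 20*h²))
R = -6325/2 (R = (-12819 - 1*(-169))/4 = (-12819 + 169)/4 = (¼)*(-12650) = -6325/2 ≈ -3162.5)
1/((I(-6*(-4 + 8)) - 54926)*R) = 1/((20*(-6*(-4 + 8))*(2 - (-6*(-4 + 8))²) - 54926)*(-6325/2)) = -2/6325/(20*(-6*4)*(2 - (-6*4)²) - 54926) = -2/6325/(20*(-24)*(2 - 1*(-24)²) - 54926) = -2/6325/(20*(-24)*(2 - 1*576) - 54926) = -2/6325/(20*(-24)*(2 - 576) - 54926) = -2/6325/(20*(-24)*(-574) - 54926) = -2/6325/(275520 - 54926) = -2/6325/220594 = (1/220594)*(-2/6325) = -1/697628525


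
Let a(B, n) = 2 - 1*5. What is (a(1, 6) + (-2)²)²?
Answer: 1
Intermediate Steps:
a(B, n) = -3 (a(B, n) = 2 - 5 = -3)
(a(1, 6) + (-2)²)² = (-3 + (-2)²)² = (-3 + 4)² = 1² = 1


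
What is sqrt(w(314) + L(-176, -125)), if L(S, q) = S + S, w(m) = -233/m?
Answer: I*sqrt(34778954)/314 ≈ 18.781*I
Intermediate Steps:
L(S, q) = 2*S
sqrt(w(314) + L(-176, -125)) = sqrt(-233/314 + 2*(-176)) = sqrt(-233*1/314 - 352) = sqrt(-233/314 - 352) = sqrt(-110761/314) = I*sqrt(34778954)/314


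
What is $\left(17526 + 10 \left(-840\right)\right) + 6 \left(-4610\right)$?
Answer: $-18534$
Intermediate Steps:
$\left(17526 + 10 \left(-840\right)\right) + 6 \left(-4610\right) = \left(17526 - 8400\right) - 27660 = 9126 - 27660 = -18534$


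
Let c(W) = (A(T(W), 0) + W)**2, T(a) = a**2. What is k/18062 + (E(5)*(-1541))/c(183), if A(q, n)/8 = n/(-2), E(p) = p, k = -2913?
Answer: -236721167/604878318 ≈ -0.39135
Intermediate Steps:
A(q, n) = -4*n (A(q, n) = 8*(n/(-2)) = 8*(n*(-1/2)) = 8*(-n/2) = -4*n)
c(W) = W**2 (c(W) = (-4*0 + W)**2 = (0 + W)**2 = W**2)
k/18062 + (E(5)*(-1541))/c(183) = -2913/18062 + (5*(-1541))/(183**2) = -2913*1/18062 - 7705/33489 = -2913/18062 - 7705*1/33489 = -2913/18062 - 7705/33489 = -236721167/604878318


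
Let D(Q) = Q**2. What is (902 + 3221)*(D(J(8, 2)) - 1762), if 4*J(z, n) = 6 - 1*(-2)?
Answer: -7248234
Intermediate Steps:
J(z, n) = 2 (J(z, n) = (6 - 1*(-2))/4 = (6 + 2)/4 = (1/4)*8 = 2)
(902 + 3221)*(D(J(8, 2)) - 1762) = (902 + 3221)*(2**2 - 1762) = 4123*(4 - 1762) = 4123*(-1758) = -7248234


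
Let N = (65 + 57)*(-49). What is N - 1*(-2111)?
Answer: -3867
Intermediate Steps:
N = -5978 (N = 122*(-49) = -5978)
N - 1*(-2111) = -5978 - 1*(-2111) = -5978 + 2111 = -3867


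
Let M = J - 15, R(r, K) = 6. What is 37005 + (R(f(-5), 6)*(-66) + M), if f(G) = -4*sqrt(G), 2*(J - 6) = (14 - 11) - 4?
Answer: 73199/2 ≈ 36600.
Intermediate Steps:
J = 11/2 (J = 6 + ((14 - 11) - 4)/2 = 6 + (3 - 4)/2 = 6 + (1/2)*(-1) = 6 - 1/2 = 11/2 ≈ 5.5000)
M = -19/2 (M = 11/2 - 15 = -19/2 ≈ -9.5000)
37005 + (R(f(-5), 6)*(-66) + M) = 37005 + (6*(-66) - 19/2) = 37005 + (-396 - 19/2) = 37005 - 811/2 = 73199/2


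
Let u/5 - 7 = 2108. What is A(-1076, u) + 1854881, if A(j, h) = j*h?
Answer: -9523819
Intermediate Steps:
u = 10575 (u = 35 + 5*2108 = 35 + 10540 = 10575)
A(j, h) = h*j
A(-1076, u) + 1854881 = 10575*(-1076) + 1854881 = -11378700 + 1854881 = -9523819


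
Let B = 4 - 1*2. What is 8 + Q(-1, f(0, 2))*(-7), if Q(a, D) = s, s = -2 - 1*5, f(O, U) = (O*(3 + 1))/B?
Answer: 57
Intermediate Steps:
B = 2 (B = 4 - 2 = 2)
f(O, U) = 2*O (f(O, U) = (O*(3 + 1))/2 = (O*4)*(½) = (4*O)*(½) = 2*O)
s = -7 (s = -2 - 5 = -7)
Q(a, D) = -7
8 + Q(-1, f(0, 2))*(-7) = 8 - 7*(-7) = 8 + 49 = 57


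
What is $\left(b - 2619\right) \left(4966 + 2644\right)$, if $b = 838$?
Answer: $-13553410$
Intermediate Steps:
$\left(b - 2619\right) \left(4966 + 2644\right) = \left(838 - 2619\right) \left(4966 + 2644\right) = \left(-1781\right) 7610 = -13553410$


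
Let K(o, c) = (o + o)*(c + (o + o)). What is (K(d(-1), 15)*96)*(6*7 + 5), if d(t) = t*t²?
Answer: -117312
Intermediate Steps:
d(t) = t³
K(o, c) = 2*o*(c + 2*o) (K(o, c) = (2*o)*(c + 2*o) = 2*o*(c + 2*o))
(K(d(-1), 15)*96)*(6*7 + 5) = ((2*(-1)³*(15 + 2*(-1)³))*96)*(6*7 + 5) = ((2*(-1)*(15 + 2*(-1)))*96)*(42 + 5) = ((2*(-1)*(15 - 2))*96)*47 = ((2*(-1)*13)*96)*47 = -26*96*47 = -2496*47 = -117312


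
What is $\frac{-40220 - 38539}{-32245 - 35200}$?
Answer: $\frac{78759}{67445} \approx 1.1678$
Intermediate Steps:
$\frac{-40220 - 38539}{-32245 - 35200} = - \frac{78759}{-67445} = \left(-78759\right) \left(- \frac{1}{67445}\right) = \frac{78759}{67445}$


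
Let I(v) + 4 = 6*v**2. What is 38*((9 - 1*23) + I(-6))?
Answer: 7524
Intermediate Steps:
I(v) = -4 + 6*v**2
38*((9 - 1*23) + I(-6)) = 38*((9 - 1*23) + (-4 + 6*(-6)**2)) = 38*((9 - 23) + (-4 + 6*36)) = 38*(-14 + (-4 + 216)) = 38*(-14 + 212) = 38*198 = 7524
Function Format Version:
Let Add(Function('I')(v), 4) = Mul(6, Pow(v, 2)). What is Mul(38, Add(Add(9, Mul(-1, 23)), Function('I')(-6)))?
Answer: 7524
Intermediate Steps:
Function('I')(v) = Add(-4, Mul(6, Pow(v, 2)))
Mul(38, Add(Add(9, Mul(-1, 23)), Function('I')(-6))) = Mul(38, Add(Add(9, Mul(-1, 23)), Add(-4, Mul(6, Pow(-6, 2))))) = Mul(38, Add(Add(9, -23), Add(-4, Mul(6, 36)))) = Mul(38, Add(-14, Add(-4, 216))) = Mul(38, Add(-14, 212)) = Mul(38, 198) = 7524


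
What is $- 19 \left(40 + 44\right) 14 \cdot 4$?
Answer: $-89376$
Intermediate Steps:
$- 19 \left(40 + 44\right) 14 \cdot 4 = \left(-19\right) 84 \cdot 56 = \left(-1596\right) 56 = -89376$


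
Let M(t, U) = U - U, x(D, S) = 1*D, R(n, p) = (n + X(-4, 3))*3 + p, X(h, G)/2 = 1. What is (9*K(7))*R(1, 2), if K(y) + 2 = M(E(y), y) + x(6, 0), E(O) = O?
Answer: 396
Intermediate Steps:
X(h, G) = 2 (X(h, G) = 2*1 = 2)
R(n, p) = 6 + p + 3*n (R(n, p) = (n + 2)*3 + p = (2 + n)*3 + p = (6 + 3*n) + p = 6 + p + 3*n)
x(D, S) = D
M(t, U) = 0
K(y) = 4 (K(y) = -2 + (0 + 6) = -2 + 6 = 4)
(9*K(7))*R(1, 2) = (9*4)*(6 + 2 + 3*1) = 36*(6 + 2 + 3) = 36*11 = 396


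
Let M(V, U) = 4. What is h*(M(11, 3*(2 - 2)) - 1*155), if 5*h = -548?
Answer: 82748/5 ≈ 16550.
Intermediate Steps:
h = -548/5 (h = (⅕)*(-548) = -548/5 ≈ -109.60)
h*(M(11, 3*(2 - 2)) - 1*155) = -548*(4 - 1*155)/5 = -548*(4 - 155)/5 = -548/5*(-151) = 82748/5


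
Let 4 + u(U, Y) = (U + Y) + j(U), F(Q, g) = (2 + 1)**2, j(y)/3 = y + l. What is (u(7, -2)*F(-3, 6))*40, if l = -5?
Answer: 2520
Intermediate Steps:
j(y) = -15 + 3*y (j(y) = 3*(y - 5) = 3*(-5 + y) = -15 + 3*y)
F(Q, g) = 9 (F(Q, g) = 3**2 = 9)
u(U, Y) = -19 + Y + 4*U (u(U, Y) = -4 + ((U + Y) + (-15 + 3*U)) = -4 + (-15 + Y + 4*U) = -19 + Y + 4*U)
(u(7, -2)*F(-3, 6))*40 = ((-19 - 2 + 4*7)*9)*40 = ((-19 - 2 + 28)*9)*40 = (7*9)*40 = 63*40 = 2520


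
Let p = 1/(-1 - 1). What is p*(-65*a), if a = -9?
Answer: -585/2 ≈ -292.50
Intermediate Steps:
p = -½ (p = 1/(-2) = -½ ≈ -0.50000)
p*(-65*a) = -(-65)*(-9)/2 = -½*585 = -585/2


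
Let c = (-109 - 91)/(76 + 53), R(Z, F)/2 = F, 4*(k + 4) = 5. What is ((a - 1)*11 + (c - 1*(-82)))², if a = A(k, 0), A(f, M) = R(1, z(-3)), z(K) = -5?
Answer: 27363361/16641 ≈ 1644.3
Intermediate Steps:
k = -11/4 (k = -4 + (¼)*5 = -4 + 5/4 = -11/4 ≈ -2.7500)
R(Z, F) = 2*F
A(f, M) = -10 (A(f, M) = 2*(-5) = -10)
c = -200/129 ≈ -1.5504
a = -10
((a - 1)*11 + (c - 1*(-82)))² = ((-10 - 1)*11 + (-200/129 - 1*(-82)))² = (-11*11 + (-200/129 + 82))² = (-121 + 10378/129)² = (-5231/129)² = 27363361/16641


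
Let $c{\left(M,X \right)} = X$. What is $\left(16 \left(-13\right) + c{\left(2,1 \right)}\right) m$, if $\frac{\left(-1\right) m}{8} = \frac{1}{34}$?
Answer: $\frac{828}{17} \approx 48.706$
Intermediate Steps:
$m = - \frac{4}{17}$ ($m = - \frac{8}{34} = \left(-8\right) \frac{1}{34} = - \frac{4}{17} \approx -0.23529$)
$\left(16 \left(-13\right) + c{\left(2,1 \right)}\right) m = \left(16 \left(-13\right) + 1\right) \left(- \frac{4}{17}\right) = \left(-208 + 1\right) \left(- \frac{4}{17}\right) = \left(-207\right) \left(- \frac{4}{17}\right) = \frac{828}{17}$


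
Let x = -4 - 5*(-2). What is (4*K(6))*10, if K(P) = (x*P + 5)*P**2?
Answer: 59040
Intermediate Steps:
x = 6 (x = -4 - 1*(-10) = -4 + 10 = 6)
K(P) = P**2*(5 + 6*P) (K(P) = (6*P + 5)*P**2 = (5 + 6*P)*P**2 = P**2*(5 + 6*P))
(4*K(6))*10 = (4*(6**2*(5 + 6*6)))*10 = (4*(36*(5 + 36)))*10 = (4*(36*41))*10 = (4*1476)*10 = 5904*10 = 59040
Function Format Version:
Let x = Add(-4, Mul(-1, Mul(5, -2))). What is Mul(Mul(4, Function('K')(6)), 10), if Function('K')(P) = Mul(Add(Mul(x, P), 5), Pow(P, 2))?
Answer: 59040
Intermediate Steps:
x = 6 (x = Add(-4, Mul(-1, -10)) = Add(-4, 10) = 6)
Function('K')(P) = Mul(Pow(P, 2), Add(5, Mul(6, P))) (Function('K')(P) = Mul(Add(Mul(6, P), 5), Pow(P, 2)) = Mul(Add(5, Mul(6, P)), Pow(P, 2)) = Mul(Pow(P, 2), Add(5, Mul(6, P))))
Mul(Mul(4, Function('K')(6)), 10) = Mul(Mul(4, Mul(Pow(6, 2), Add(5, Mul(6, 6)))), 10) = Mul(Mul(4, Mul(36, Add(5, 36))), 10) = Mul(Mul(4, Mul(36, 41)), 10) = Mul(Mul(4, 1476), 10) = Mul(5904, 10) = 59040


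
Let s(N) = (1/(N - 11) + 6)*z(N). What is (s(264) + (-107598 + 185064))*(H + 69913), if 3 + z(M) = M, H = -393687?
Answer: -588543337938/23 ≈ -2.5589e+10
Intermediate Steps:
z(M) = -3 + M
s(N) = (-3 + N)*(6 + 1/(-11 + N)) (s(N) = (1/(N - 11) + 6)*(-3 + N) = (1/(-11 + N) + 6)*(-3 + N) = (6 + 1/(-11 + N))*(-3 + N) = (-3 + N)*(6 + 1/(-11 + N)))
(s(264) + (-107598 + 185064))*(H + 69913) = ((-65 + 6*264)*(-3 + 264)/(-11 + 264) + (-107598 + 185064))*(-393687 + 69913) = ((-65 + 1584)*261/253 + 77466)*(-323774) = ((1/253)*1519*261 + 77466)*(-323774) = (396459/253 + 77466)*(-323774) = (19995357/253)*(-323774) = -588543337938/23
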